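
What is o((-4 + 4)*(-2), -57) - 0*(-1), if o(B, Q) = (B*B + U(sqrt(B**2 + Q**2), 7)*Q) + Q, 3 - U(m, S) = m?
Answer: 3021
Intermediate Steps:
U(m, S) = 3 - m
o(B, Q) = Q + B**2 + Q*(3 - sqrt(B**2 + Q**2)) (o(B, Q) = (B*B + (3 - sqrt(B**2 + Q**2))*Q) + Q = (B**2 + Q*(3 - sqrt(B**2 + Q**2))) + Q = Q + B**2 + Q*(3 - sqrt(B**2 + Q**2)))
o((-4 + 4)*(-2), -57) - 0*(-1) = (-57 + ((-4 + 4)*(-2))**2 - 1*(-57)*(-3 + sqrt(((-4 + 4)*(-2))**2 + (-57)**2))) - 0*(-1) = (-57 + (0*(-2))**2 - 1*(-57)*(-3 + sqrt((0*(-2))**2 + 3249))) - 1*0 = (-57 + 0**2 - 1*(-57)*(-3 + sqrt(0**2 + 3249))) + 0 = (-57 + 0 - 1*(-57)*(-3 + sqrt(0 + 3249))) + 0 = (-57 + 0 - 1*(-57)*(-3 + sqrt(3249))) + 0 = (-57 + 0 - 1*(-57)*(-3 + 57)) + 0 = (-57 + 0 - 1*(-57)*54) + 0 = (-57 + 0 + 3078) + 0 = 3021 + 0 = 3021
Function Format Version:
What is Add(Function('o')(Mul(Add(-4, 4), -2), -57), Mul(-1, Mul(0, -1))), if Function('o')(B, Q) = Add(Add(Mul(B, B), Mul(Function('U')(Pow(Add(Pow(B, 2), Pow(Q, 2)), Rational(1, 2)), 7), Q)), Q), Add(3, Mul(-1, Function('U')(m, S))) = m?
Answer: 3021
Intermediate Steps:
Function('U')(m, S) = Add(3, Mul(-1, m))
Function('o')(B, Q) = Add(Q, Pow(B, 2), Mul(Q, Add(3, Mul(-1, Pow(Add(Pow(B, 2), Pow(Q, 2)), Rational(1, 2)))))) (Function('o')(B, Q) = Add(Add(Mul(B, B), Mul(Add(3, Mul(-1, Pow(Add(Pow(B, 2), Pow(Q, 2)), Rational(1, 2)))), Q)), Q) = Add(Add(Pow(B, 2), Mul(Q, Add(3, Mul(-1, Pow(Add(Pow(B, 2), Pow(Q, 2)), Rational(1, 2)))))), Q) = Add(Q, Pow(B, 2), Mul(Q, Add(3, Mul(-1, Pow(Add(Pow(B, 2), Pow(Q, 2)), Rational(1, 2)))))))
Add(Function('o')(Mul(Add(-4, 4), -2), -57), Mul(-1, Mul(0, -1))) = Add(Add(-57, Pow(Mul(Add(-4, 4), -2), 2), Mul(-1, -57, Add(-3, Pow(Add(Pow(Mul(Add(-4, 4), -2), 2), Pow(-57, 2)), Rational(1, 2))))), Mul(-1, Mul(0, -1))) = Add(Add(-57, Pow(Mul(0, -2), 2), Mul(-1, -57, Add(-3, Pow(Add(Pow(Mul(0, -2), 2), 3249), Rational(1, 2))))), Mul(-1, 0)) = Add(Add(-57, Pow(0, 2), Mul(-1, -57, Add(-3, Pow(Add(Pow(0, 2), 3249), Rational(1, 2))))), 0) = Add(Add(-57, 0, Mul(-1, -57, Add(-3, Pow(Add(0, 3249), Rational(1, 2))))), 0) = Add(Add(-57, 0, Mul(-1, -57, Add(-3, Pow(3249, Rational(1, 2))))), 0) = Add(Add(-57, 0, Mul(-1, -57, Add(-3, 57))), 0) = Add(Add(-57, 0, Mul(-1, -57, 54)), 0) = Add(Add(-57, 0, 3078), 0) = Add(3021, 0) = 3021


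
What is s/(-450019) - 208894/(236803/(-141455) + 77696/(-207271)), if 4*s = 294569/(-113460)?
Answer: 1079277185296626435399163/10585921148400259920 ≈ 1.0195e+5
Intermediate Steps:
s = -4829/7440 (s = (294569/(-113460))/4 = (294569*(-1/113460))/4 = (¼)*(-4829/1860) = -4829/7440 ≈ -0.64906)
s/(-450019) - 208894/(236803/(-141455) + 77696/(-207271)) = -4829/7440/(-450019) - 208894/(236803/(-141455) + 77696/(-207271)) = -4829/7440*(-1/450019) - 208894/(236803*(-1/141455) + 77696*(-1/207271)) = 4829/3348141360 - 208894/(-236803/141455 - 77696/207271) = 4829/3348141360 - 208894/(-3161730647/1543132595) = 4829/3348141360 - 208894*(-1543132595/3161730647) = 4829/3348141360 + 322351140299930/3161730647 = 1079277185296626435399163/10585921148400259920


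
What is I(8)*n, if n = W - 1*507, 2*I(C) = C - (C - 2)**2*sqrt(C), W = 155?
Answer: -1408 + 12672*sqrt(2) ≈ 16513.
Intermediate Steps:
I(C) = C/2 - sqrt(C)*(-2 + C)**2/2 (I(C) = (C - (C - 2)**2*sqrt(C))/2 = (C - (-2 + C)**2*sqrt(C))/2 = (C - sqrt(C)*(-2 + C)**2)/2 = C/2 - sqrt(C)*(-2 + C)**2/2)
n = -352 (n = 155 - 1*507 = 155 - 507 = -352)
I(8)*n = ((1/2)*8 - sqrt(8)*(-2 + 8)**2/2)*(-352) = (4 - 1/2*2*sqrt(2)*6**2)*(-352) = (4 - 1/2*2*sqrt(2)*36)*(-352) = (4 - 36*sqrt(2))*(-352) = -1408 + 12672*sqrt(2)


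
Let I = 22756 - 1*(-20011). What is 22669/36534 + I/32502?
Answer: 63867706/32984113 ≈ 1.9363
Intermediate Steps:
I = 42767 (I = 22756 + 20011 = 42767)
22669/36534 + I/32502 = 22669/36534 + 42767/32502 = 63867706/32984113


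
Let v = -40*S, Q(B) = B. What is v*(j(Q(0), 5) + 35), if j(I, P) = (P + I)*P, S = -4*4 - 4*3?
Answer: 67200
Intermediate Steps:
S = -28 (S = -16 - 12 = -28)
j(I, P) = P*(I + P) (j(I, P) = (I + P)*P = P*(I + P))
v = 1120 (v = -40*(-28) = 1120)
v*(j(Q(0), 5) + 35) = 1120*(5*(0 + 5) + 35) = 1120*(5*5 + 35) = 1120*(25 + 35) = 1120*60 = 67200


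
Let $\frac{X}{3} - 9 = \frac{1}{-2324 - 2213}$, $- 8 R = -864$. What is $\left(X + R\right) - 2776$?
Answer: $- \frac{11982220}{4537} \approx -2641.0$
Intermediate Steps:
$R = 108$ ($R = \left(- \frac{1}{8}\right) \left(-864\right) = 108$)
$X = \frac{122496}{4537}$ ($X = 27 + \frac{3}{-2324 - 2213} = 27 + \frac{3}{-4537} = 27 + 3 \left(- \frac{1}{4537}\right) = 27 - \frac{3}{4537} = \frac{122496}{4537} \approx 26.999$)
$\left(X + R\right) - 2776 = \left(\frac{122496}{4537} + 108\right) - 2776 = \frac{612492}{4537} - 2776 = - \frac{11982220}{4537}$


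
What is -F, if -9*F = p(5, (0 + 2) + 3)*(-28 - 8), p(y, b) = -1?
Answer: 4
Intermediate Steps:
F = -4 (F = -(-1)*(-28 - 8)/9 = -(-1)*(-36)/9 = -1/9*36 = -4)
-F = -1*(-4) = 4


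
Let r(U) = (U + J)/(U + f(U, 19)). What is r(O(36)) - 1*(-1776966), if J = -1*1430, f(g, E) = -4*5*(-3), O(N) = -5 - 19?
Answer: 31984661/18 ≈ 1.7769e+6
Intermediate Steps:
O(N) = -24
f(g, E) = 60 (f(g, E) = -20*(-3) = 60)
J = -1430
r(U) = (-1430 + U)/(60 + U) (r(U) = (U - 1430)/(U + 60) = (-1430 + U)/(60 + U))
r(O(36)) - 1*(-1776966) = (-1430 - 24)/(60 - 24) - 1*(-1776966) = -1454/36 + 1776966 = (1/36)*(-1454) + 1776966 = -727/18 + 1776966 = 31984661/18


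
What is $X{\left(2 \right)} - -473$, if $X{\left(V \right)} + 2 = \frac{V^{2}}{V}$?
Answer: $473$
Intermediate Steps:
$X{\left(V \right)} = -2 + V$ ($X{\left(V \right)} = -2 + \frac{V^{2}}{V} = -2 + V$)
$X{\left(2 \right)} - -473 = \left(-2 + 2\right) - -473 = 0 + 473 = 473$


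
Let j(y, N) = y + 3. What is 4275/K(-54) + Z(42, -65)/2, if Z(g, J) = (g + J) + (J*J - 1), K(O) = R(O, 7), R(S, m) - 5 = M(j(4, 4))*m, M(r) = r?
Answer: 6539/3 ≈ 2179.7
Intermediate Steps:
j(y, N) = 3 + y
R(S, m) = 5 + 7*m (R(S, m) = 5 + (3 + 4)*m = 5 + 7*m)
K(O) = 54 (K(O) = 5 + 7*7 = 5 + 49 = 54)
Z(g, J) = -1 + J + g + J² (Z(g, J) = (J + g) + (J² - 1) = (J + g) + (-1 + J²) = -1 + J + g + J²)
4275/K(-54) + Z(42, -65)/2 = 4275/54 + (-1 - 65 + 42 + (-65)²)/2 = 4275*(1/54) + (-1 - 65 + 42 + 4225)*(½) = 475/6 + 4201*(½) = 475/6 + 4201/2 = 6539/3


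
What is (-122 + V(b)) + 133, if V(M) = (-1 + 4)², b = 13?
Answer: 20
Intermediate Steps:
V(M) = 9 (V(M) = 3² = 9)
(-122 + V(b)) + 133 = (-122 + 9) + 133 = -113 + 133 = 20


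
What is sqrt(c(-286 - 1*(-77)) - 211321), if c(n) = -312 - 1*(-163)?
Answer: I*sqrt(211470) ≈ 459.86*I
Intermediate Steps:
c(n) = -149 (c(n) = -312 + 163 = -149)
sqrt(c(-286 - 1*(-77)) - 211321) = sqrt(-149 - 211321) = sqrt(-211470) = I*sqrt(211470)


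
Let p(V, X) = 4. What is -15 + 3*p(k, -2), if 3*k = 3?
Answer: -3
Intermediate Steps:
k = 1 (k = (⅓)*3 = 1)
-15 + 3*p(k, -2) = -15 + 3*4 = -15 + 12 = -3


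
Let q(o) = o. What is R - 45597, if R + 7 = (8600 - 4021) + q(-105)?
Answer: -41130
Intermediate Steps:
R = 4467 (R = -7 + ((8600 - 4021) - 105) = -7 + (4579 - 105) = -7 + 4474 = 4467)
R - 45597 = 4467 - 45597 = -41130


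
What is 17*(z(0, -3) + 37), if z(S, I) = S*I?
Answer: 629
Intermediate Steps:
z(S, I) = I*S
17*(z(0, -3) + 37) = 17*(-3*0 + 37) = 17*(0 + 37) = 17*37 = 629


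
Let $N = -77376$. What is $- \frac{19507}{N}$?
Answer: $\frac{19507}{77376} \approx 0.25211$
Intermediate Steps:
$- \frac{19507}{N} = - \frac{19507}{-77376} = \left(-19507\right) \left(- \frac{1}{77376}\right) = \frac{19507}{77376}$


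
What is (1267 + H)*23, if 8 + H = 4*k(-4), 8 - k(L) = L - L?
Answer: 29693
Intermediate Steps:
k(L) = 8 (k(L) = 8 - (L - L) = 8 - 1*0 = 8 + 0 = 8)
H = 24 (H = -8 + 4*8 = -8 + 32 = 24)
(1267 + H)*23 = (1267 + 24)*23 = 1291*23 = 29693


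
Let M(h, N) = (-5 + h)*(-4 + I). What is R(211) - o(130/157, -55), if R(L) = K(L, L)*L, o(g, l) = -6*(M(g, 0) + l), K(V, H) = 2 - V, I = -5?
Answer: -6939983/157 ≈ -44204.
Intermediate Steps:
M(h, N) = 45 - 9*h (M(h, N) = (-5 + h)*(-4 - 5) = (-5 + h)*(-9) = 45 - 9*h)
o(g, l) = -270 - 6*l + 54*g (o(g, l) = -6*((45 - 9*g) + l) = -6*(45 + l - 9*g) = -270 - 6*l + 54*g)
R(L) = L*(2 - L) (R(L) = (2 - L)*L = L*(2 - L))
R(211) - o(130/157, -55) = 211*(2 - 1*211) - (-270 - 6*(-55) + 54*(130/157)) = 211*(2 - 211) - (-270 + 330 + 54*(130*(1/157))) = 211*(-209) - (-270 + 330 + 54*(130/157)) = -44099 - (-270 + 330 + 7020/157) = -44099 - 1*16440/157 = -44099 - 16440/157 = -6939983/157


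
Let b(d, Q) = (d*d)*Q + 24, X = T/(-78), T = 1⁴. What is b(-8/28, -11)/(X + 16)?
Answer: 88296/61103 ≈ 1.4450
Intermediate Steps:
T = 1
X = -1/78 (X = 1/(-78) = 1*(-1/78) = -1/78 ≈ -0.012821)
b(d, Q) = 24 + Q*d² (b(d, Q) = d²*Q + 24 = Q*d² + 24 = 24 + Q*d²)
b(-8/28, -11)/(X + 16) = (24 - 11*(-8/28)²)/(-1/78 + 16) = (24 - 11*(-8*1/28)²)/(1247/78) = (24 - 11*(-2/7)²)*(78/1247) = (24 - 11*4/49)*(78/1247) = (24 - 44/49)*(78/1247) = (1132/49)*(78/1247) = 88296/61103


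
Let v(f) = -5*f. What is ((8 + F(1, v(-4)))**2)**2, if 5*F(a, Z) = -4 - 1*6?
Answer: 1296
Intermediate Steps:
F(a, Z) = -2 (F(a, Z) = (-4 - 1*6)/5 = (-4 - 6)/5 = (1/5)*(-10) = -2)
((8 + F(1, v(-4)))**2)**2 = ((8 - 2)**2)**2 = (6**2)**2 = 36**2 = 1296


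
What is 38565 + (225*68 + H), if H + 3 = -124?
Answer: 53738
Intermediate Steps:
H = -127 (H = -3 - 124 = -127)
38565 + (225*68 + H) = 38565 + (225*68 - 127) = 38565 + (15300 - 127) = 38565 + 15173 = 53738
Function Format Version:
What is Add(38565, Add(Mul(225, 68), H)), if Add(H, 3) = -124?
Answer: 53738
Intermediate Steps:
H = -127 (H = Add(-3, -124) = -127)
Add(38565, Add(Mul(225, 68), H)) = Add(38565, Add(Mul(225, 68), -127)) = Add(38565, Add(15300, -127)) = Add(38565, 15173) = 53738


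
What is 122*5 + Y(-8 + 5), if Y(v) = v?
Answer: 607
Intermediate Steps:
122*5 + Y(-8 + 5) = 122*5 + (-8 + 5) = 610 - 3 = 607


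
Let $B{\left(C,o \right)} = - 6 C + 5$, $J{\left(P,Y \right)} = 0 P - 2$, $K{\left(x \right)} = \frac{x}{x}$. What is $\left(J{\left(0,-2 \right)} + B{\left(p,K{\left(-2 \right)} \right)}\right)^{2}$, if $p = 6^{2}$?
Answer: $45369$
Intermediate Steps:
$p = 36$
$K{\left(x \right)} = 1$
$J{\left(P,Y \right)} = -2$ ($J{\left(P,Y \right)} = 0 - 2 = -2$)
$B{\left(C,o \right)} = 5 - 6 C$
$\left(J{\left(0,-2 \right)} + B{\left(p,K{\left(-2 \right)} \right)}\right)^{2} = \left(-2 + \left(5 - 216\right)\right)^{2} = \left(-2 - 211\right)^{2} = \left(-213\right)^{2} = 45369$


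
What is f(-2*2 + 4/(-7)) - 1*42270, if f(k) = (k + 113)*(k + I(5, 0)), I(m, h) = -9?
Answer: -2143335/49 ≈ -43742.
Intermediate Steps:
f(k) = (-9 + k)*(113 + k) (f(k) = (k + 113)*(k - 9) = (113 + k)*(-9 + k) = (-9 + k)*(113 + k))
f(-2*2 + 4/(-7)) - 1*42270 = (-1017 + (-2*2 + 4/(-7))**2 + 104*(-2*2 + 4/(-7))) - 1*42270 = (-1017 + (-4 + 4*(-1/7))**2 + 104*(-4 + 4*(-1/7))) - 42270 = (-1017 + (-4 - 4/7)**2 + 104*(-4 - 4/7)) - 42270 = (-1017 + (-32/7)**2 + 104*(-32/7)) - 42270 = (-1017 + 1024/49 - 3328/7) - 42270 = -72105/49 - 42270 = -2143335/49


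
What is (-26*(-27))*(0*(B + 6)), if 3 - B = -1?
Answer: 0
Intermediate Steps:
B = 4 (B = 3 - 1*(-1) = 3 + 1 = 4)
(-26*(-27))*(0*(B + 6)) = (-26*(-27))*(0*(4 + 6)) = 702*(0*10) = 702*0 = 0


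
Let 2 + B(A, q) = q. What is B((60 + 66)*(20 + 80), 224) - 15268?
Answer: -15046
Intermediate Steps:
B(A, q) = -2 + q
B((60 + 66)*(20 + 80), 224) - 15268 = (-2 + 224) - 15268 = 222 - 15268 = -15046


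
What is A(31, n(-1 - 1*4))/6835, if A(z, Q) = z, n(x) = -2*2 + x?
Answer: 31/6835 ≈ 0.0045355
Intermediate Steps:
n(x) = -4 + x
A(31, n(-1 - 1*4))/6835 = 31/6835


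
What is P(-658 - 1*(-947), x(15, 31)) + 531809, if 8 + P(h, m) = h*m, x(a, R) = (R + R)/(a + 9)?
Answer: 6390571/12 ≈ 5.3255e+5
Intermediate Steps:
x(a, R) = 2*R/(9 + a) (x(a, R) = (2*R)/(9 + a) = 2*R/(9 + a))
P(h, m) = -8 + h*m
P(-658 - 1*(-947), x(15, 31)) + 531809 = (-8 + (-658 - 1*(-947))*(2*31/(9 + 15))) + 531809 = (-8 + (-658 + 947)*(2*31/24)) + 531809 = (-8 + 289*(2*31*(1/24))) + 531809 = (-8 + 289*(31/12)) + 531809 = (-8 + 8959/12) + 531809 = 8863/12 + 531809 = 6390571/12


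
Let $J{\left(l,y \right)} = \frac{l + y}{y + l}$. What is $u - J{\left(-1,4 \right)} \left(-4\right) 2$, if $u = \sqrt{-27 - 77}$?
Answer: $8 + 2 i \sqrt{26} \approx 8.0 + 10.198 i$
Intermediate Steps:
$J{\left(l,y \right)} = 1$ ($J{\left(l,y \right)} = \frac{l + y}{l + y} = 1$)
$u = 2 i \sqrt{26}$ ($u = \sqrt{-104} = 2 i \sqrt{26} \approx 10.198 i$)
$u - J{\left(-1,4 \right)} \left(-4\right) 2 = 2 i \sqrt{26} - 1 \left(-4\right) 2 = 2 i \sqrt{26} - \left(-4\right) 2 = 2 i \sqrt{26} - -8 = 2 i \sqrt{26} + 8 = 8 + 2 i \sqrt{26}$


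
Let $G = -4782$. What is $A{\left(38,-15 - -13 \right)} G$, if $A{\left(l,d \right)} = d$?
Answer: $9564$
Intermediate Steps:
$A{\left(38,-15 - -13 \right)} G = \left(-15 - -13\right) \left(-4782\right) = \left(-15 + 13\right) \left(-4782\right) = \left(-2\right) \left(-4782\right) = 9564$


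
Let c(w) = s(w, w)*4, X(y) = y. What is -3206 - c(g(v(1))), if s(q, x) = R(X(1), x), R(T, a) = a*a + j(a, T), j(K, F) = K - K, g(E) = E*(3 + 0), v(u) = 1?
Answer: -3242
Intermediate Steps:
g(E) = 3*E (g(E) = E*3 = 3*E)
j(K, F) = 0
R(T, a) = a² (R(T, a) = a*a + 0 = a² + 0 = a²)
s(q, x) = x²
c(w) = 4*w² (c(w) = w²*4 = 4*w²)
-3206 - c(g(v(1))) = -3206 - 4*(3*1)² = -3206 - 4*3² = -3206 - 4*9 = -3206 - 1*36 = -3206 - 36 = -3242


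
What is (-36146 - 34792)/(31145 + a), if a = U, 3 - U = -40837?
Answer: -23646/23995 ≈ -0.98546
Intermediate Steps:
U = 40840 (U = 3 - 1*(-40837) = 3 + 40837 = 40840)
a = 40840
(-36146 - 34792)/(31145 + a) = (-36146 - 34792)/(31145 + 40840) = -70938/71985 = -70938*1/71985 = -23646/23995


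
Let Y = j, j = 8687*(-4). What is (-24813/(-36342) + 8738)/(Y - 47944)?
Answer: -11762267/111303432 ≈ -0.10568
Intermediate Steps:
j = -34748
Y = -34748
(-24813/(-36342) + 8738)/(Y - 47944) = (-24813/(-36342) + 8738)/(-34748 - 47944) = (-24813*(-1/36342) + 8738)/(-82692) = (919/1346 + 8738)*(-1/82692) = (11762267/1346)*(-1/82692) = -11762267/111303432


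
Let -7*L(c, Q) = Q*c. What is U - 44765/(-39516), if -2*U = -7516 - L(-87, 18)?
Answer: 1070762279/276612 ≈ 3871.0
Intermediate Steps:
L(c, Q) = -Q*c/7
U = 27089/7 (U = -(-7516 - (-1)*18*(-87)/7)/2 = -(-7516 - 1*1566/7)/2 = -(-7516 - 1566/7)/2 = -½*(-54178/7) = 27089/7 ≈ 3869.9)
U - 44765/(-39516) = 27089/7 - 44765/(-39516) = 27089/7 - 44765*(-1)/39516 = 27089/7 - 1*(-44765/39516) = 27089/7 + 44765/39516 = 1070762279/276612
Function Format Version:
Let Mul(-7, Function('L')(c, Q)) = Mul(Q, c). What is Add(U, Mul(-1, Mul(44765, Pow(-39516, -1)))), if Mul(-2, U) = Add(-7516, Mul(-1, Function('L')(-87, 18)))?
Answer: Rational(1070762279, 276612) ≈ 3871.0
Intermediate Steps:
Function('L')(c, Q) = Mul(Rational(-1, 7), Q, c) (Function('L')(c, Q) = Mul(Rational(-1, 7), Mul(Q, c)) = Mul(Rational(-1, 7), Q, c))
U = Rational(27089, 7) (U = Mul(Rational(-1, 2), Add(-7516, Mul(-1, Mul(Rational(-1, 7), 18, -87)))) = Mul(Rational(-1, 2), Add(-7516, Mul(-1, Rational(1566, 7)))) = Mul(Rational(-1, 2), Add(-7516, Rational(-1566, 7))) = Mul(Rational(-1, 2), Rational(-54178, 7)) = Rational(27089, 7) ≈ 3869.9)
Add(U, Mul(-1, Mul(44765, Pow(-39516, -1)))) = Add(Rational(27089, 7), Mul(-1, Mul(44765, Pow(-39516, -1)))) = Add(Rational(27089, 7), Mul(-1, Mul(44765, Rational(-1, 39516)))) = Add(Rational(27089, 7), Mul(-1, Rational(-44765, 39516))) = Add(Rational(27089, 7), Rational(44765, 39516)) = Rational(1070762279, 276612)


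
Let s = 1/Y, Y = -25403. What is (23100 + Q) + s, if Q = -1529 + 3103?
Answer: 626793621/25403 ≈ 24674.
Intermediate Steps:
Q = 1574
s = -1/25403 (s = 1/(-25403) = -1/25403 ≈ -3.9365e-5)
(23100 + Q) + s = (23100 + 1574) - 1/25403 = 24674 - 1/25403 = 626793621/25403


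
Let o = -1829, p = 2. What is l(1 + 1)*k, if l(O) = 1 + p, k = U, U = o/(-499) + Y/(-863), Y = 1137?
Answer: 3033192/430637 ≈ 7.0435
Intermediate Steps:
U = 1011064/430637 (U = -1829/(-499) + 1137/(-863) = -1829*(-1/499) + 1137*(-1/863) = 1829/499 - 1137/863 = 1011064/430637 ≈ 2.3478)
k = 1011064/430637 ≈ 2.3478
l(O) = 3 (l(O) = 1 + 2 = 3)
l(1 + 1)*k = 3*(1011064/430637) = 3033192/430637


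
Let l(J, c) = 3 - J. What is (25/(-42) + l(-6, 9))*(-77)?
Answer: -3883/6 ≈ -647.17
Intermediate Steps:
(25/(-42) + l(-6, 9))*(-77) = (25/(-42) + (3 - 1*(-6)))*(-77) = (25*(-1/42) + (3 + 6))*(-77) = (-25/42 + 9)*(-77) = (353/42)*(-77) = -3883/6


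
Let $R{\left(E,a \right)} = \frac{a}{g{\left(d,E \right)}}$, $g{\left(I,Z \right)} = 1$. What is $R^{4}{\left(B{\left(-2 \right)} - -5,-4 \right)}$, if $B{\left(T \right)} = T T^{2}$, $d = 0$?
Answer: $256$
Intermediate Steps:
$B{\left(T \right)} = T^{3}$
$R{\left(E,a \right)} = a$ ($R{\left(E,a \right)} = \frac{a}{1} = a 1 = a$)
$R^{4}{\left(B{\left(-2 \right)} - -5,-4 \right)} = \left(-4\right)^{4} = 256$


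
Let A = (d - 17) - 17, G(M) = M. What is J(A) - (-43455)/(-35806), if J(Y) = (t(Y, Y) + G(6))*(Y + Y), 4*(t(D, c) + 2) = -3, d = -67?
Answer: -11775047/17903 ≈ -657.71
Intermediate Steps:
t(D, c) = -11/4 (t(D, c) = -2 + (1/4)*(-3) = -2 - 3/4 = -11/4)
A = -101 (A = (-67 - 17) - 17 = -84 - 17 = -101)
J(Y) = 13*Y/2 (J(Y) = (-11/4 + 6)*(Y + Y) = 13*(2*Y)/4 = 13*Y/2)
J(A) - (-43455)/(-35806) = (13/2)*(-101) - (-43455)/(-35806) = -1313/2 - (-43455)*(-1)/35806 = -1313/2 - 1*43455/35806 = -1313/2 - 43455/35806 = -11775047/17903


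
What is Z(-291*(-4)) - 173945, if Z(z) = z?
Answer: -172781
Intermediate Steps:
Z(-291*(-4)) - 173945 = -291*(-4) - 173945 = 1164 - 173945 = -172781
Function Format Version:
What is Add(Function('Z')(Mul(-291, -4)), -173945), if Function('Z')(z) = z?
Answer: -172781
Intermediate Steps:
Add(Function('Z')(Mul(-291, -4)), -173945) = Add(Mul(-291, -4), -173945) = Add(1164, -173945) = -172781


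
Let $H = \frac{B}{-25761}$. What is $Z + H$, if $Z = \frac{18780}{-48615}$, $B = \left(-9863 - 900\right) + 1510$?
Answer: $- \frac{2263799}{83491401} \approx -0.027114$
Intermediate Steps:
$B = -9253$ ($B = -10763 + 1510 = -9253$)
$H = \frac{9253}{25761}$ ($H = - \frac{9253}{-25761} = \left(-9253\right) \left(- \frac{1}{25761}\right) = \frac{9253}{25761} \approx 0.35919$)
$Z = - \frac{1252}{3241}$ ($Z = 18780 \left(- \frac{1}{48615}\right) = - \frac{1252}{3241} \approx -0.3863$)
$Z + H = - \frac{1252}{3241} + \frac{9253}{25761} = - \frac{2263799}{83491401}$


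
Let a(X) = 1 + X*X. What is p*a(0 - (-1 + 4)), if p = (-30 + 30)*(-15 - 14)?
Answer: 0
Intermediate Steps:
a(X) = 1 + X²
p = 0 (p = 0*(-29) = 0)
p*a(0 - (-1 + 4)) = 0*(1 + (0 - (-1 + 4))²) = 0*(1 + (0 - 1*3)²) = 0*(1 + (0 - 3)²) = 0*(1 + (-3)²) = 0*(1 + 9) = 0*10 = 0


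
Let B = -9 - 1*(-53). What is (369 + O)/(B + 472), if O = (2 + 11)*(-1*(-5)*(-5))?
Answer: 11/129 ≈ 0.085271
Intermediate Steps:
B = 44 (B = -9 + 53 = 44)
O = -325 (O = 13*(5*(-5)) = 13*(-25) = -325)
(369 + O)/(B + 472) = (369 - 325)/(44 + 472) = 44/516 = 44*(1/516) = 11/129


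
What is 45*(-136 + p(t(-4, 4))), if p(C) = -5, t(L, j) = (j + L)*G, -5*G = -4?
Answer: -6345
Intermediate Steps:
G = ⅘ (G = -⅕*(-4) = ⅘ ≈ 0.80000)
t(L, j) = 4*L/5 + 4*j/5 (t(L, j) = (j + L)*(⅘) = (L + j)*(⅘) = 4*L/5 + 4*j/5)
45*(-136 + p(t(-4, 4))) = 45*(-136 - 5) = 45*(-141) = -6345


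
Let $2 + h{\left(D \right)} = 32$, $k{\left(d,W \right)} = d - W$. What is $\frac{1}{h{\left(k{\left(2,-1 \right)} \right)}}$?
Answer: $\frac{1}{30} \approx 0.033333$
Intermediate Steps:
$h{\left(D \right)} = 30$ ($h{\left(D \right)} = -2 + 32 = 30$)
$\frac{1}{h{\left(k{\left(2,-1 \right)} \right)}} = \frac{1}{30}$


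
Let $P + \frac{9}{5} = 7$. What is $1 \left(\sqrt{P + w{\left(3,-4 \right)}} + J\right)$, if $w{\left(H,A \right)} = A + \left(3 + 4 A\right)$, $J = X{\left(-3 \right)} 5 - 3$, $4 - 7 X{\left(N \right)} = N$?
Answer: $2 + \frac{i \sqrt{295}}{5} \approx 2.0 + 3.4351 i$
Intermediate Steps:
$P = \frac{26}{5}$ ($P = - \frac{9}{5} + 7 = \frac{26}{5} \approx 5.2$)
$X{\left(N \right)} = \frac{4}{7} - \frac{N}{7}$
$J = 2$ ($J = \left(\frac{4}{7} - - \frac{3}{7}\right) 5 - 3 = \left(\frac{4}{7} + \frac{3}{7}\right) 5 - 3 = 1 \cdot 5 - 3 = 5 - 3 = 2$)
$w{\left(H,A \right)} = 3 + 5 A$
$1 \left(\sqrt{P + w{\left(3,-4 \right)}} + J\right) = 1 \left(\sqrt{\frac{26}{5} + \left(3 + 5 \left(-4\right)\right)} + 2\right) = 1 \left(\sqrt{\frac{26}{5} + \left(3 - 20\right)} + 2\right) = 1 \left(\sqrt{\frac{26}{5} - 17} + 2\right) = 1 \left(\sqrt{- \frac{59}{5}} + 2\right) = 1 \left(\frac{i \sqrt{295}}{5} + 2\right) = 1 \left(2 + \frac{i \sqrt{295}}{5}\right) = 2 + \frac{i \sqrt{295}}{5}$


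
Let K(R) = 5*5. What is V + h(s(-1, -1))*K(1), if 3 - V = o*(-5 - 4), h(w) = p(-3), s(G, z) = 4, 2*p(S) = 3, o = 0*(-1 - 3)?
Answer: 81/2 ≈ 40.500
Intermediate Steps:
K(R) = 25
o = 0 (o = 0*(-4) = 0)
p(S) = 3/2 (p(S) = (½)*3 = 3/2)
h(w) = 3/2
V = 3 (V = 3 - 0*(-5 - 4) = 3 - 0*(-9) = 3 - 1*0 = 3 + 0 = 3)
V + h(s(-1, -1))*K(1) = 3 + (3/2)*25 = 3 + 75/2 = 81/2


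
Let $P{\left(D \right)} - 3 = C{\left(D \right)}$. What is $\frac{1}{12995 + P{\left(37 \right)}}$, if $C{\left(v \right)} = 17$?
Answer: $\frac{1}{13015} \approx 7.6834 \cdot 10^{-5}$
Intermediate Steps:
$P{\left(D \right)} = 20$ ($P{\left(D \right)} = 3 + 17 = 20$)
$\frac{1}{12995 + P{\left(37 \right)}} = \frac{1}{12995 + 20} = \frac{1}{13015}$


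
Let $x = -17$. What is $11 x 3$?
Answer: $-561$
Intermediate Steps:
$11 x 3 = 11 \left(-17\right) 3 = \left(-187\right) 3 = -561$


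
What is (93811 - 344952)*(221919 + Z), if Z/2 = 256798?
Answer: -184717972615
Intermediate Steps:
Z = 513596 (Z = 2*256798 = 513596)
(93811 - 344952)*(221919 + Z) = (93811 - 344952)*(221919 + 513596) = -251141*735515 = -184717972615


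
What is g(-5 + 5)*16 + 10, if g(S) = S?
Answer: 10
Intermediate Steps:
g(-5 + 5)*16 + 10 = (-5 + 5)*16 + 10 = 0*16 + 10 = 0 + 10 = 10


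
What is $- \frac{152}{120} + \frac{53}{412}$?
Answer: $- \frac{7033}{6180} \approx -1.138$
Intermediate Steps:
$- \frac{152}{120} + \frac{53}{412} = \left(-152\right) \frac{1}{120} + 53 \cdot \frac{1}{412} = - \frac{19}{15} + \frac{53}{412} = - \frac{7033}{6180}$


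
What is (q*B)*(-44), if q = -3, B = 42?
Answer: 5544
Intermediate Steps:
(q*B)*(-44) = -3*42*(-44) = -126*(-44) = 5544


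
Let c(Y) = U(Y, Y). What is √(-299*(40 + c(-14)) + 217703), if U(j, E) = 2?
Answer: √205145 ≈ 452.93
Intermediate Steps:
c(Y) = 2
√(-299*(40 + c(-14)) + 217703) = √(-299*(40 + 2) + 217703) = √(-299*42 + 217703) = √(-12558 + 217703) = √205145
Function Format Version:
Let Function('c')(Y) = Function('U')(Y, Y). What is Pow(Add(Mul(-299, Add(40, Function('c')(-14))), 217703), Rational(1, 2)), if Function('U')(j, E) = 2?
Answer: Pow(205145, Rational(1, 2)) ≈ 452.93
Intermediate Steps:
Function('c')(Y) = 2
Pow(Add(Mul(-299, Add(40, Function('c')(-14))), 217703), Rational(1, 2)) = Pow(Add(Mul(-299, Add(40, 2)), 217703), Rational(1, 2)) = Pow(Add(Mul(-299, 42), 217703), Rational(1, 2)) = Pow(Add(-12558, 217703), Rational(1, 2)) = Pow(205145, Rational(1, 2))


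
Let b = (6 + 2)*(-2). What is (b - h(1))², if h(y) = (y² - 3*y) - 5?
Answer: 81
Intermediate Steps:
b = -16 (b = 8*(-2) = -16)
h(y) = -5 + y² - 3*y
(b - h(1))² = (-16 - (-5 + 1² - 3*1))² = (-16 - (-5 + 1 - 3))² = (-16 - 1*(-7))² = (-16 + 7)² = (-9)² = 81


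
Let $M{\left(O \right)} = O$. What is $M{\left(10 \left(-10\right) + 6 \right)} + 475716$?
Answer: $475622$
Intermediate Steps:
$M{\left(10 \left(-10\right) + 6 \right)} + 475716 = \left(10 \left(-10\right) + 6\right) + 475716 = \left(-100 + 6\right) + 475716 = -94 + 475716 = 475622$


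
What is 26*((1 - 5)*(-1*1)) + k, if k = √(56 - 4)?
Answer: 104 + 2*√13 ≈ 111.21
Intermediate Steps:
k = 2*√13 (k = √52 = 2*√13 ≈ 7.2111)
26*((1 - 5)*(-1*1)) + k = 26*((1 - 5)*(-1*1)) + 2*√13 = 26*(-4*(-1)) + 2*√13 = 26*4 + 2*√13 = 104 + 2*√13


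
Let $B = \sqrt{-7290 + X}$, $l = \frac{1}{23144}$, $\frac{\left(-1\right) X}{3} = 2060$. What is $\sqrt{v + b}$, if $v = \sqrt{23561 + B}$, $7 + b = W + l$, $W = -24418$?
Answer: $\frac{\sqrt{-3270780663414 + 133911184 \sqrt{23561 + i \sqrt{13470}}}}{11572} \approx 0.0012133 + 155.79 i$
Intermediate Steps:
$X = -6180$ ($X = \left(-3\right) 2060 = -6180$)
$l = \frac{1}{23144} \approx 4.3208 \cdot 10^{-5}$
$B = i \sqrt{13470}$ ($B = \sqrt{-7290 - 6180} = \sqrt{-13470} = i \sqrt{13470} \approx 116.06 i$)
$b = - \frac{565292199}{23144}$ ($b = -7 + \left(-24418 + \frac{1}{23144}\right) = -7 - \frac{565130191}{23144} = - \frac{565292199}{23144} \approx -24425.0$)
$v = \sqrt{23561 + i \sqrt{13470}} \approx 153.5 + 0.3781 i$
$\sqrt{v + b} = \sqrt{\sqrt{23561 + i \sqrt{13470}} - \frac{565292199}{23144}} = \sqrt{- \frac{565292199}{23144} + \sqrt{23561 + i \sqrt{13470}}}$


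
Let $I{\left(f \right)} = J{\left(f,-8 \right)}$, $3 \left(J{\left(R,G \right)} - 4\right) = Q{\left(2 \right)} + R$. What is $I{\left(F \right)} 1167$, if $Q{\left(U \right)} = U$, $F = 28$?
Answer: $16338$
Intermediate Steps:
$J{\left(R,G \right)} = \frac{14}{3} + \frac{R}{3}$ ($J{\left(R,G \right)} = 4 + \frac{2 + R}{3} = 4 + \left(\frac{2}{3} + \frac{R}{3}\right) = \frac{14}{3} + \frac{R}{3}$)
$I{\left(f \right)} = \frac{14}{3} + \frac{f}{3}$
$I{\left(F \right)} 1167 = \left(\frac{14}{3} + \frac{1}{3} \cdot 28\right) 1167 = \left(\frac{14}{3} + \frac{28}{3}\right) 1167 = 14 \cdot 1167 = 16338$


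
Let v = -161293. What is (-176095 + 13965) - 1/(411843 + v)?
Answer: -40621671501/250550 ≈ -1.6213e+5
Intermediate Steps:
(-176095 + 13965) - 1/(411843 + v) = (-176095 + 13965) - 1/(411843 - 161293) = -162130 - 1/250550 = -40621671501/250550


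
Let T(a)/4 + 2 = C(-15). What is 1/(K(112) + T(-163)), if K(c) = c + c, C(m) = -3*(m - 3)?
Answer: 1/432 ≈ 0.0023148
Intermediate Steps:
C(m) = 9 - 3*m (C(m) = -3*(-3 + m) = 9 - 3*m)
T(a) = 208 (T(a) = -8 + 4*(9 - 3*(-15)) = -8 + 4*(9 + 45) = -8 + 4*54 = -8 + 216 = 208)
K(c) = 2*c
1/(K(112) + T(-163)) = 1/(2*112 + 208) = 1/(224 + 208) = 1/432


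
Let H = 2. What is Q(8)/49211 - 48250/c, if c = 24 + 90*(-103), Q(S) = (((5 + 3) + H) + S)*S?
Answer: 1187881087/227502453 ≈ 5.2214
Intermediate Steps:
Q(S) = S*(10 + S) (Q(S) = (((5 + 3) + 2) + S)*S = ((8 + 2) + S)*S = (10 + S)*S = S*(10 + S))
c = -9246 (c = 24 - 9270 = -9246)
Q(8)/49211 - 48250/c = (8*(10 + 8))/49211 - 48250/(-9246) = (8*18)*(1/49211) - 48250*(-1/9246) = 144*(1/49211) + 24125/4623 = 144/49211 + 24125/4623 = 1187881087/227502453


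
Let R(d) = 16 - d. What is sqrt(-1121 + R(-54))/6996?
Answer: I*sqrt(1051)/6996 ≈ 0.004634*I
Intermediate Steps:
sqrt(-1121 + R(-54))/6996 = sqrt(-1121 + (16 - 1*(-54)))/6996 = sqrt(-1121 + (16 + 54))*(1/6996) = sqrt(-1121 + 70)*(1/6996) = sqrt(-1051)*(1/6996) = (I*sqrt(1051))*(1/6996) = I*sqrt(1051)/6996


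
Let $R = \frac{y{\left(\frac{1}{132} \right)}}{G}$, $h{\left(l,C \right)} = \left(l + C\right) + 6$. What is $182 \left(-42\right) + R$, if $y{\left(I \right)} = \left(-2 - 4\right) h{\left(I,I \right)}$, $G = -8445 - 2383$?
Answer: $- \frac{910461155}{119108} \approx -7644.0$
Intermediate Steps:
$G = -10828$ ($G = -8445 - 2383 = -10828$)
$h{\left(l,C \right)} = 6 + C + l$ ($h{\left(l,C \right)} = \left(C + l\right) + 6 = 6 + C + l$)
$y{\left(I \right)} = -36 - 12 I$ ($y{\left(I \right)} = \left(-2 - 4\right) \left(6 + I + I\right) = - 6 \left(6 + 2 I\right) = -36 - 12 I$)
$R = \frac{397}{119108}$ ($R = \frac{-36 - \frac{12}{132}}{-10828} = \left(-36 - \frac{1}{11}\right) \left(- \frac{1}{10828}\right) = \left(- \frac{397}{11}\right) \left(- \frac{1}{10828}\right) = \frac{397}{119108} \approx 0.0033331$)
$182 \left(-42\right) + R = 182 \left(-42\right) + \frac{397}{119108} = -7644 + \frac{397}{119108} = - \frac{910461155}{119108}$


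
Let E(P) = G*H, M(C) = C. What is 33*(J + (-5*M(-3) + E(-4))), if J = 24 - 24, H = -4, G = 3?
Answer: 99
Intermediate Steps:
J = 0
E(P) = -12 (E(P) = 3*(-4) = -12)
33*(J + (-5*M(-3) + E(-4))) = 33*(0 + (-5*(-3) - 12)) = 33*(0 + (15 - 12)) = 33*(0 + 3) = 33*3 = 99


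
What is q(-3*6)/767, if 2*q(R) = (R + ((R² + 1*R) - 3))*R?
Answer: -2565/767 ≈ -3.3442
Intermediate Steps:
q(R) = R*(-3 + R² + 2*R)/2 (q(R) = ((R + ((R² + 1*R) - 3))*R)/2 = ((R + ((R² + R) - 3))*R)/2 = ((R + ((R + R²) - 3))*R)/2 = ((R + (-3 + R + R²))*R)/2 = ((-3 + R² + 2*R)*R)/2 = (R*(-3 + R² + 2*R))/2 = R*(-3 + R² + 2*R)/2)
q(-3*6)/767 = ((-3*6)*(-3 + (-3*6)² + 2*(-3*6))/2)/767 = ((½)*(-18)*(-3 + (-18)² + 2*(-18)))*(1/767) = ((½)*(-18)*(-3 + 324 - 36))*(1/767) = ((½)*(-18)*285)*(1/767) = -2565*1/767 = -2565/767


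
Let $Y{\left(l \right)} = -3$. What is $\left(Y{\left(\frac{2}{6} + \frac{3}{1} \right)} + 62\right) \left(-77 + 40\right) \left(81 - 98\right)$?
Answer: $37111$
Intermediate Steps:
$\left(Y{\left(\frac{2}{6} + \frac{3}{1} \right)} + 62\right) \left(-77 + 40\right) \left(81 - 98\right) = \left(-3 + 62\right) \left(-77 + 40\right) \left(81 - 98\right) = 59 \left(-37\right) \left(-17\right) = \left(-2183\right) \left(-17\right) = 37111$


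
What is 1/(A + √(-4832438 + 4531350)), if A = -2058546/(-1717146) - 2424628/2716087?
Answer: 184969658103913979487873/181925207980170678225766892593 - 234439628036110161733675332*I*√2/181925207980170678225766892593 ≈ 1.0167e-6 - 0.0018224*I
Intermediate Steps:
A = 237958292969/777319654617 (A = -2058546*(-1/1717146) - 2424628*1/2716087 = 343091/286191 - 2424628/2716087 = 237958292969/777319654617 ≈ 0.30613)
1/(A + √(-4832438 + 4531350)) = 1/(237958292969/777319654617 + √(-4832438 + 4531350)) = 1/(237958292969/777319654617 + √(-301088)) = 1/(237958292969/777319654617 + 388*I*√2)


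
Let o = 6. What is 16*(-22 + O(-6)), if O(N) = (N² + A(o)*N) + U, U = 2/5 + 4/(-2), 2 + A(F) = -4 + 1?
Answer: 3392/5 ≈ 678.40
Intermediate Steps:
A(F) = -5 (A(F) = -2 + (-4 + 1) = -2 - 3 = -5)
U = -8/5 (U = 2*(⅕) + 4*(-½) = ⅖ - 2 = -8/5 ≈ -1.6000)
O(N) = -8/5 + N² - 5*N (O(N) = (N² - 5*N) - 8/5 = -8/5 + N² - 5*N)
16*(-22 + O(-6)) = 16*(-22 + (-8/5 + (-6)² - 5*(-6))) = 16*(-22 + (-8/5 + 36 + 30)) = 16*(-22 + 322/5) = 16*(212/5) = 3392/5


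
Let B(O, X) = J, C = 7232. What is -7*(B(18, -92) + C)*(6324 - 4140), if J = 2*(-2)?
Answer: -110501664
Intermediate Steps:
J = -4
B(O, X) = -4
-7*(B(18, -92) + C)*(6324 - 4140) = -7*(-4 + 7232)*(6324 - 4140) = -50596*2184 = -7*15785952 = -110501664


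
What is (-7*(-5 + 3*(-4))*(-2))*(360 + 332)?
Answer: -164696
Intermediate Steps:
(-7*(-5 + 3*(-4))*(-2))*(360 + 332) = (-7*(-5 - 12)*(-2))*692 = (-7*(-17)*(-2))*692 = (119*(-2))*692 = -238*692 = -164696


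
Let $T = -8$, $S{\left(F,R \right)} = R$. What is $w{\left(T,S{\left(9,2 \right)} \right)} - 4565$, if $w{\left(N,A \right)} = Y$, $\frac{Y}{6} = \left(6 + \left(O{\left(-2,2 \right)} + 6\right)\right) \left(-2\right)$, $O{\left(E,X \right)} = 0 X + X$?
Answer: $-4733$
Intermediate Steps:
$O{\left(E,X \right)} = X$ ($O{\left(E,X \right)} = 0 + X = X$)
$Y = -168$ ($Y = 6 \left(6 + \left(2 + 6\right)\right) \left(-2\right) = 6 \left(6 + 8\right) \left(-2\right) = 6 \cdot 14 \left(-2\right) = 6 \left(-28\right) = -168$)
$w{\left(N,A \right)} = -168$
$w{\left(T,S{\left(9,2 \right)} \right)} - 4565 = -168 - 4565 = -4733$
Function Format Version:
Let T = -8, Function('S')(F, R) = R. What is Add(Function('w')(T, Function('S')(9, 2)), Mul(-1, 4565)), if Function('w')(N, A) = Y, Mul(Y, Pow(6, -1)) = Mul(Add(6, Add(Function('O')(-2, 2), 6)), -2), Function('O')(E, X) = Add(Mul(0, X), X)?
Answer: -4733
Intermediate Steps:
Function('O')(E, X) = X (Function('O')(E, X) = Add(0, X) = X)
Y = -168 (Y = Mul(6, Mul(Add(6, Add(2, 6)), -2)) = Mul(6, Mul(Add(6, 8), -2)) = Mul(6, Mul(14, -2)) = Mul(6, -28) = -168)
Function('w')(N, A) = -168
Add(Function('w')(T, Function('S')(9, 2)), Mul(-1, 4565)) = Add(-168, Mul(-1, 4565)) = Add(-168, -4565) = -4733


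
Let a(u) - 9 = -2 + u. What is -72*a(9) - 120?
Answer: -1272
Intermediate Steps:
a(u) = 7 + u (a(u) = 9 + (-2 + u) = 7 + u)
-72*a(9) - 120 = -72*(7 + 9) - 120 = -72*16 - 120 = -1152 - 120 = -1272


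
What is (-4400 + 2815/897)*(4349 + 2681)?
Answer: -27726214550/897 ≈ -3.0910e+7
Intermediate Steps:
(-4400 + 2815/897)*(4349 + 2681) = (-4400 + 2815*(1/897))*7030 = (-4400 + 2815/897)*7030 = -3943985/897*7030 = -27726214550/897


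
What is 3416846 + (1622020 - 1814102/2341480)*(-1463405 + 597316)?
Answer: -1644666781640457621/1170740 ≈ -1.4048e+12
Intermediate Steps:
3416846 + (1622020 - 1814102/2341480)*(-1463405 + 597316) = 3416846 + (1622020 - 1814102*1/2341480)*(-866089) = 3416846 + (1622020 - 907051/1170740)*(-866089) = 3416846 + (1898962787749/1170740)*(-866089) = 3416846 - 1644670781878743661/1170740 = -1644666781640457621/1170740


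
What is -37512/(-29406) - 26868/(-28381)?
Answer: 309118080/139095281 ≈ 2.2223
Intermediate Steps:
-37512/(-29406) - 26868/(-28381) = -37512*(-1/29406) - 26868*(-1/28381) = 6252/4901 + 26868/28381 = 309118080/139095281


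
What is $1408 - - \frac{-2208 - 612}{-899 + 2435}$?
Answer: $\frac{179989}{128} \approx 1406.2$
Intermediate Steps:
$1408 - - \frac{-2208 - 612}{-899 + 2435} = 1408 - - \frac{-2820}{1536} = 1408 - \left(-1\right) \left(- \frac{235}{128}\right) = 1408 - \frac{235}{128} = \frac{179989}{128}$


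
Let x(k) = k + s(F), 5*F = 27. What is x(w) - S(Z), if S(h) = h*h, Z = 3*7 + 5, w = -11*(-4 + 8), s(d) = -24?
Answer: -744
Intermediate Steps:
F = 27/5 (F = (1/5)*27 = 27/5 ≈ 5.4000)
w = -44 (w = -11*4 = -44)
x(k) = -24 + k (x(k) = k - 24 = -24 + k)
Z = 26 (Z = 21 + 5 = 26)
S(h) = h**2
x(w) - S(Z) = (-24 - 44) - 1*26**2 = -68 - 1*676 = -68 - 676 = -744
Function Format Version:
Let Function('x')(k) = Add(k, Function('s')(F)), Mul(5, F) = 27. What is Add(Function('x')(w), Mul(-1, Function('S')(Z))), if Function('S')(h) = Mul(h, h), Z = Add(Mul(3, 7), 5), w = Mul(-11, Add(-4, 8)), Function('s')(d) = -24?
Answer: -744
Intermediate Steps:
F = Rational(27, 5) (F = Mul(Rational(1, 5), 27) = Rational(27, 5) ≈ 5.4000)
w = -44 (w = Mul(-11, 4) = -44)
Function('x')(k) = Add(-24, k) (Function('x')(k) = Add(k, -24) = Add(-24, k))
Z = 26 (Z = Add(21, 5) = 26)
Function('S')(h) = Pow(h, 2)
Add(Function('x')(w), Mul(-1, Function('S')(Z))) = Add(Add(-24, -44), Mul(-1, Pow(26, 2))) = Add(-68, Mul(-1, 676)) = Add(-68, -676) = -744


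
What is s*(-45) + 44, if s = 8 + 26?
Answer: -1486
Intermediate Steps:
s = 34
s*(-45) + 44 = 34*(-45) + 44 = -1530 + 44 = -1486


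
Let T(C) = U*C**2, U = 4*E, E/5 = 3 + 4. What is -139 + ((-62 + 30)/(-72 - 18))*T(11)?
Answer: 52957/9 ≈ 5884.1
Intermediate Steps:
E = 35 (E = 5*(3 + 4) = 5*7 = 35)
U = 140 (U = 4*35 = 140)
T(C) = 140*C**2
-139 + ((-62 + 30)/(-72 - 18))*T(11) = -139 + ((-62 + 30)/(-72 - 18))*(140*11**2) = -139 + (-32/(-90))*(140*121) = -139 - 32*(-1/90)*16940 = -139 + (16/45)*16940 = -139 + 54208/9 = 52957/9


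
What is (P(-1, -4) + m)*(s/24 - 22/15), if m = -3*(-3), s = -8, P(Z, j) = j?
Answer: -9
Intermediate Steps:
m = 9
(P(-1, -4) + m)*(s/24 - 22/15) = (-4 + 9)*(-8/24 - 22/15) = 5*(-8*1/24 - 22*1/15) = 5*(-⅓ - 22/15) = 5*(-9/5) = -9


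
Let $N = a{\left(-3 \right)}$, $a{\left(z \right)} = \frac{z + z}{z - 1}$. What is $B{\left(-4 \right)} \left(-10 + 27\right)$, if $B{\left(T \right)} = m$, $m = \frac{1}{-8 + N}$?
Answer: $- \frac{34}{13} \approx -2.6154$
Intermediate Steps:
$a{\left(z \right)} = \frac{2 z}{-1 + z}$
$N = \frac{3}{2}$ ($N = 2 \left(-3\right) \frac{1}{-1 - 3} = 2 \left(-3\right) \frac{1}{-4} = 2 \left(-3\right) \left(- \frac{1}{4}\right) = \frac{3}{2} \approx 1.5$)
$m = - \frac{2}{13}$ ($m = \frac{1}{-8 + \frac{3}{2}} = \frac{1}{- \frac{13}{2}} = - \frac{2}{13} \approx -0.15385$)
$B{\left(T \right)} = - \frac{2}{13}$
$B{\left(-4 \right)} \left(-10 + 27\right) = - \frac{2 \left(-10 + 27\right)}{13} = \left(- \frac{2}{13}\right) 17 = - \frac{34}{13}$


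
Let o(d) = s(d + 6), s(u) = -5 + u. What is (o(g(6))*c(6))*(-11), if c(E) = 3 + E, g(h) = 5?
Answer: -594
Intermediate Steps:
o(d) = 1 + d (o(d) = -5 + (d + 6) = -5 + (6 + d) = 1 + d)
(o(g(6))*c(6))*(-11) = ((1 + 5)*(3 + 6))*(-11) = (6*9)*(-11) = 54*(-11) = -594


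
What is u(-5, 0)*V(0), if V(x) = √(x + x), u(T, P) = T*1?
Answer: 0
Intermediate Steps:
u(T, P) = T
V(x) = √2*√x (V(x) = √(2*x) = √2*√x)
u(-5, 0)*V(0) = -5*√2*√0 = -5*√2*0 = -5*0 = 0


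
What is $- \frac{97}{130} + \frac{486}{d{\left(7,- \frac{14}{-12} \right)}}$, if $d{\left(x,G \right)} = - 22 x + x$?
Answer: $- \frac{25813}{6370} \approx -4.0523$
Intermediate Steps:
$d{\left(x,G \right)} = - 21 x$
$- \frac{97}{130} + \frac{486}{d{\left(7,- \frac{14}{-12} \right)}} = - \frac{97}{130} + \frac{486}{\left(-21\right) 7} = \left(-97\right) \frac{1}{130} + \frac{486}{-147} = - \frac{97}{130} + 486 \left(- \frac{1}{147}\right) = - \frac{97}{130} - \frac{162}{49} = - \frac{25813}{6370}$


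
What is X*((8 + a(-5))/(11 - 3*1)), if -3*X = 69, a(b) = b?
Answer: -69/8 ≈ -8.6250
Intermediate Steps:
X = -23 (X = -⅓*69 = -23)
X*((8 + a(-5))/(11 - 3*1)) = -23*(8 - 5)/(11 - 3*1) = -69/(11 - 3) = -69/8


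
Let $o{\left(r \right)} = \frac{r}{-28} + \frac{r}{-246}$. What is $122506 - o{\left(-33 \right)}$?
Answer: $\frac{140635381}{1148} \approx 1.225 \cdot 10^{5}$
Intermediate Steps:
$o{\left(r \right)} = - \frac{137 r}{3444}$ ($o{\left(r \right)} = r \left(- \frac{1}{28}\right) + r \left(- \frac{1}{246}\right) = - \frac{r}{28} - \frac{r}{246} = - \frac{137 r}{3444}$)
$122506 - o{\left(-33 \right)} = 122506 - \left(- \frac{137}{3444}\right) \left(-33\right) = 122506 - \frac{1507}{1148} = \frac{140635381}{1148}$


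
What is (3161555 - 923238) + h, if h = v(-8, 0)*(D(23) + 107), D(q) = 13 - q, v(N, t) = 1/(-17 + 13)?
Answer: 8953171/4 ≈ 2.2383e+6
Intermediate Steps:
v(N, t) = -¼ (v(N, t) = 1/(-4) = -¼)
h = -97/4 (h = -((13 - 1*23) + 107)/4 = -((13 - 23) + 107)/4 = -(-10 + 107)/4 = -¼*97 = -97/4 ≈ -24.250)
(3161555 - 923238) + h = (3161555 - 923238) - 97/4 = 2238317 - 97/4 = 8953171/4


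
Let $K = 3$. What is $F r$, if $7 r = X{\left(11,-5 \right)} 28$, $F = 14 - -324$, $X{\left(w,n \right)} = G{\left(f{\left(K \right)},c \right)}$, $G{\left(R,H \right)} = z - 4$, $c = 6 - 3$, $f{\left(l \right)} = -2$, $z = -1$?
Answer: $-6760$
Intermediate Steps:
$c = 3$
$G{\left(R,H \right)} = -5$ ($G{\left(R,H \right)} = -1 - 4 = -5$)
$X{\left(w,n \right)} = -5$
$F = 338$ ($F = 14 + 324 = 338$)
$r = -20$ ($r = \frac{\left(-5\right) 28}{7} = \frac{1}{7} \left(-140\right) = -20$)
$F r = 338 \left(-20\right) = -6760$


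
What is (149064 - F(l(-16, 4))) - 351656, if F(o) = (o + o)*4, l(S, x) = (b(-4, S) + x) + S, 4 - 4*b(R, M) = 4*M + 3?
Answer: -202626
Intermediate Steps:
b(R, M) = 1/4 - M (b(R, M) = 1 - (4*M + 3)/4 = 1 - (3 + 4*M)/4 = 1 + (-3/4 - M) = 1/4 - M)
l(S, x) = 1/4 + x (l(S, x) = ((1/4 - S) + x) + S = (1/4 + x - S) + S = 1/4 + x)
F(o) = 8*o (F(o) = (2*o)*4 = 8*o)
(149064 - F(l(-16, 4))) - 351656 = (149064 - 8*(1/4 + 4)) - 351656 = (149064 - 8*17/4) - 351656 = (149064 - 1*34) - 351656 = (149064 - 34) - 351656 = 149030 - 351656 = -202626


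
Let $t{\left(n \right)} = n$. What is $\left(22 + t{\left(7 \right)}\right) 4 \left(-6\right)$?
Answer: $-696$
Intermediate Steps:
$\left(22 + t{\left(7 \right)}\right) 4 \left(-6\right) = \left(22 + 7\right) 4 \left(-6\right) = 29 \left(-24\right) = -696$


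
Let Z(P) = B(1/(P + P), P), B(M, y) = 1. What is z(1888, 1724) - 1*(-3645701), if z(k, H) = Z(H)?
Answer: 3645702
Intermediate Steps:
Z(P) = 1
z(k, H) = 1
z(1888, 1724) - 1*(-3645701) = 1 - 1*(-3645701) = 1 + 3645701 = 3645702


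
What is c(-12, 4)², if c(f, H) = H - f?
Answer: 256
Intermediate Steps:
c(-12, 4)² = (4 - 1*(-12))² = (4 + 12)² = 16² = 256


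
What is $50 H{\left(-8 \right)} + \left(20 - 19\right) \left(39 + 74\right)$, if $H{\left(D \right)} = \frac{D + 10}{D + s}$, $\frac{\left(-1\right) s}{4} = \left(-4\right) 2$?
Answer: $\frac{703}{6} \approx 117.17$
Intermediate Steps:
$s = 32$ ($s = - 4 \left(\left(-4\right) 2\right) = \left(-4\right) \left(-8\right) = 32$)
$H{\left(D \right)} = \frac{10 + D}{32 + D}$ ($H{\left(D \right)} = \frac{D + 10}{D + 32} = \frac{10 + D}{32 + D}$)
$50 H{\left(-8 \right)} + \left(20 - 19\right) \left(39 + 74\right) = 50 \frac{10 - 8}{32 - 8} + \left(20 - 19\right) \left(39 + 74\right) = 50 \cdot \frac{1}{24} \cdot 2 + 1 \cdot 113 = 50 \cdot \frac{1}{24} \cdot 2 + 113 = 50 \cdot \frac{1}{12} + 113 = \frac{25}{6} + 113 = \frac{703}{6}$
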